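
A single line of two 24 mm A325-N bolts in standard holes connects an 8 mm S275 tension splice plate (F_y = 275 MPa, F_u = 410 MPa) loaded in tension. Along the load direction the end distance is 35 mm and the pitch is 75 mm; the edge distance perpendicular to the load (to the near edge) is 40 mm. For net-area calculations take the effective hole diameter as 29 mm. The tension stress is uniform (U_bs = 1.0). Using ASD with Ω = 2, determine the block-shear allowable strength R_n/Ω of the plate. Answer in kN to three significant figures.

Shear plane L_v = 35 + 1·75 = 110 mm; A_gv = 110 × 8 = 880 mm².
A_nv = (110 − 1.5·29) × 8 = 532 mm².
A_nt = (40 − 0.5·29) × 8 = 204 mm².
0.6 F_u A_nv = 130.9 kN; 0.6 F_y A_gv = 145.2 kN → shear rupture governs the shear term.
R_n = 130.9 + 1.0 × 410 × 204 / 1000 = 214.5 kN.
Allowable strength R_n/Ω = 214.5 / 2 = 107 kN.

107 kN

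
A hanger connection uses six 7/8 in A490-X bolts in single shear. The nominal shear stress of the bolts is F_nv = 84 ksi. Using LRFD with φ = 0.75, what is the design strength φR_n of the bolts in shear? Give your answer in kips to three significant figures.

227 kips

A_b = π × 0.875² / 4 = 0.6013 in².
R_n = F_nv · A_b · n · n_s = 84 × 0.6013 × 6 × 1 = 303.1 kips.
Design strength φR_n = 0.75 × 303.1 = 227 kips.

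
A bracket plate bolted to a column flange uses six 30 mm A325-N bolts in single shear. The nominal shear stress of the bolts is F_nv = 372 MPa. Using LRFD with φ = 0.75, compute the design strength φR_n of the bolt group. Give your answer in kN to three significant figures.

A_b = π × 30² / 4 = 706.9 mm².
R_n = F_nv · A_b · n · n_s = 372 × 706.9 × 6 × 1 / 1000 = 1578 kN.
Design strength φR_n = 0.75 × 1578 = 1180 kN.

1180 kN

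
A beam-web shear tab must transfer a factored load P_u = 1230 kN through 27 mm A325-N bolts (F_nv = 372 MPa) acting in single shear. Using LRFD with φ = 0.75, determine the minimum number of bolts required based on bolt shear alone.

8 bolts

A_b = π·27²/4 = 572.6 mm².
Per-bolt design strength φR_n = 0.75 × 372 × 572.6 × 1 / 1000 = 159.7 kN.
n ≥ 1230 / 159.7 = 7.7 → use 8 bolts.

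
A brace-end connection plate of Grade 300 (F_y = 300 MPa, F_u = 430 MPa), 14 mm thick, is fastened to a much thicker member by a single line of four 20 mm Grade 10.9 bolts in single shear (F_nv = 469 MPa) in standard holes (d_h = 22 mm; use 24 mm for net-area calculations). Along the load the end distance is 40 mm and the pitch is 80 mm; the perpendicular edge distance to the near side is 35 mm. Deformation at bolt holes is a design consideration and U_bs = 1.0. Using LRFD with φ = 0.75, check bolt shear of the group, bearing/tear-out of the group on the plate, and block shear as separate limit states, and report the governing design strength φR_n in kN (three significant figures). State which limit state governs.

Bolt shear: A_b = π·20²/4 = 314.2 mm²; R_n = 469 × 314.2 × 4 × 1 / 1000 = 589.4 kN → 0.75 × 589.4 = 442 kN.
Bearing: edge l_c = 29, r_n = 209.5 kN; interior l_c = 58, r_n = 289 kN; R_n = 209.5 + 3·289 = 1076 kN → 807 kN.
Block shear: A_gv = 3920, A_nv = 2744, A_nt = 322 mm²; R_n = min(0.6F_uA_nv, 0.6F_yA_gv) + U_bs·F_u·A_nt = 844.1 kN → 633 kN.
Bolt shear governs: 442 kN.

442 kN (bolt shear governs)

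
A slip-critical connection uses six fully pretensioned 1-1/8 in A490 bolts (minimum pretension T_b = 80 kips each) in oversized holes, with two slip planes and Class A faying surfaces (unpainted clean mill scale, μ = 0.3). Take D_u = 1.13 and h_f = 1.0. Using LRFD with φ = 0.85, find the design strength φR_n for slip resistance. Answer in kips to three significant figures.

277 kips

R_n = μ · D_u · h_f · T_b · n_s · n_b = 0.3 × 1.13 × 1.0 × 80 × 2 × 6 = 325.4 kips.
Design strength φR_n = 0.85 × 325.4 = 277 kips.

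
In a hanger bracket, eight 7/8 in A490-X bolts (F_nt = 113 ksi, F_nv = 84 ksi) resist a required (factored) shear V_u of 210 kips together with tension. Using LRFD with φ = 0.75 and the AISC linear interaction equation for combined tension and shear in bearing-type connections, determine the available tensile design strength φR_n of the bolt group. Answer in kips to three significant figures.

A_b = π·0.875²/4 = 0.6013 in²; f_rv = 210 / (8 × 0.6013) = 43.65 ksi.
F'_nt = 1.3 F_nt − (F_nt / φF_nv) f_rv = 1.3·113 − (113/(0.75·84))·43.65 = 68.6 ksi, capped at F_nt → F'_nt = 68.6 ksi.
R_n = F'_nt · A_b · n = 68.6 × 0.6013 × 8 = 330 kips.
Design strength φR_n = 0.75 × 330 = 248 kips.

248 kips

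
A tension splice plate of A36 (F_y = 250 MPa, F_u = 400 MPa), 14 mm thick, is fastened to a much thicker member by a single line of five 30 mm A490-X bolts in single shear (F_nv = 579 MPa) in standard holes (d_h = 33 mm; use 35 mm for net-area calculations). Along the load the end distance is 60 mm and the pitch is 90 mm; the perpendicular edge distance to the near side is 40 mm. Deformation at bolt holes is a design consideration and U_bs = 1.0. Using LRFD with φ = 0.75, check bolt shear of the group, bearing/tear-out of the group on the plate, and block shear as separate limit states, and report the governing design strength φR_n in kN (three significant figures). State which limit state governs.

Bolt shear: A_b = π·30²/4 = 706.9 mm²; R_n = 579 × 706.9 × 5 × 1 / 1000 = 2046 kN → 0.75 × 2046 = 1530 kN.
Bearing: edge l_c = 43.5, r_n = 292.3 kN; interior l_c = 57, r_n = 383 kN; R_n = 292.3 + 4·383 = 1824 kN → 1370 kN.
Block shear: A_gv = 5880, A_nv = 3675, A_nt = 315 mm²; R_n = min(0.6F_uA_nv, 0.6F_yA_gv) + U_bs·F_u·A_nt = 1008 kN → 756 kN.
Block shear governs: 756 kN.

756 kN (block shear governs)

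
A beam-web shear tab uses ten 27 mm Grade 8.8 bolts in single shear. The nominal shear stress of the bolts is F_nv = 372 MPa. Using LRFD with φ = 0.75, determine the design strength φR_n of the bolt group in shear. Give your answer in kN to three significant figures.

1600 kN

A_b = π × 27² / 4 = 572.6 mm².
R_n = F_nv · A_b · n · n_s = 372 × 572.6 × 10 × 1 / 1000 = 2130 kN.
Design strength φR_n = 0.75 × 2130 = 1600 kN.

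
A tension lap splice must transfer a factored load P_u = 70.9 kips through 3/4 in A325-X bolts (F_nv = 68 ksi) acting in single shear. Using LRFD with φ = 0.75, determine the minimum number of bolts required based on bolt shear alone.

A_b = π·0.75²/4 = 0.4418 in².
Per-bolt design strength φR_n = 0.75 × 68 × 0.4418 × 1 = 22.53 kips.
n ≥ 70.9 / 22.53 = 3.147 → use 4 bolts.

4 bolts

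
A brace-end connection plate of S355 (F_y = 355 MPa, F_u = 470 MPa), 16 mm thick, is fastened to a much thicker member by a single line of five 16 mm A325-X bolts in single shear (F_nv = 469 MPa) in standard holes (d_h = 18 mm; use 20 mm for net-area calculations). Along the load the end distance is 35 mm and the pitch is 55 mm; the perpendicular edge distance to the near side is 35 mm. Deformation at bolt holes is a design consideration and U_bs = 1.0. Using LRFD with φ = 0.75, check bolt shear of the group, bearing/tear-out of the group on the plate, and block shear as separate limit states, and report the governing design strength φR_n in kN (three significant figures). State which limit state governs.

Bolt shear: A_b = π·16²/4 = 201.1 mm²; R_n = 469 × 201.1 × 5 × 1 / 1000 = 471.5 kN → 0.75 × 471.5 = 354 kN.
Bearing: edge l_c = 26, r_n = 234.6 kN; interior l_c = 37, r_n = 288.8 kN; R_n = 234.6 + 4·288.8 = 1390 kN → 1040 kN.
Block shear: A_gv = 4080, A_nv = 2640, A_nt = 400 mm²; R_n = min(0.6F_uA_nv, 0.6F_yA_gv) + U_bs·F_u·A_nt = 932.5 kN → 699 kN.
Bolt shear governs: 354 kN.

354 kN (bolt shear governs)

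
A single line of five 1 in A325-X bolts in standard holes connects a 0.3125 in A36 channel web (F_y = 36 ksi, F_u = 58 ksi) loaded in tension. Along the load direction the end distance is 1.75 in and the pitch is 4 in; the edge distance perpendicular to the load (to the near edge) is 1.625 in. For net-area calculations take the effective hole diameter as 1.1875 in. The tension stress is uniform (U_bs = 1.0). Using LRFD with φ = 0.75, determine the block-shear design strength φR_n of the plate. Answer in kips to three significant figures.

104 kips

Shear plane L_v = 1.75 + 4·4 = 17.75 in; A_gv = 17.75 × 0.3125 = 5.547 in².
A_nv = (17.75 − 4.5·1.1875) × 0.3125 = 3.877 in².
A_nt = (1.625 − 0.5·1.1875) × 0.3125 = 0.3223 in².
0.6 F_u A_nv = 134.9 kips; 0.6 F_y A_gv = 119.8 kips → shear yielding governs the shear term.
R_n = 119.8 + 1.0 × 58 × 0.3223 = 138.5 kips.
Design strength φR_n = 0.75 × 138.5 = 104 kips.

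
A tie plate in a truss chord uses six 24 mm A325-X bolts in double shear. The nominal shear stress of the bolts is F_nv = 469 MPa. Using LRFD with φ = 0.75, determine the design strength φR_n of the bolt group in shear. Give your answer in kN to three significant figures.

A_b = π × 24² / 4 = 452.4 mm².
R_n = F_nv · A_b · n · n_s = 469 × 452.4 × 6 × 2 / 1000 = 2546 kN.
Design strength φR_n = 0.75 × 2546 = 1910 kN.

1910 kN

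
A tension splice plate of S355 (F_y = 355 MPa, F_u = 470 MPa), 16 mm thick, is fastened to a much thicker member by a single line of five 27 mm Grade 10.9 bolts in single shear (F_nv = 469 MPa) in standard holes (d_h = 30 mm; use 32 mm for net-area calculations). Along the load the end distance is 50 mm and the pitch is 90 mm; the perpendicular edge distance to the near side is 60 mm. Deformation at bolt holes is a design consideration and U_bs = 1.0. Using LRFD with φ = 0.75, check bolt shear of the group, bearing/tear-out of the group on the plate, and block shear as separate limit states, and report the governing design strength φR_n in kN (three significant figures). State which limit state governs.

Bolt shear: A_b = π·27²/4 = 572.6 mm²; R_n = 469 × 572.6 × 5 × 1 / 1000 = 1343 kN → 0.75 × 1343 = 1010 kN.
Bearing: edge l_c = 35, r_n = 315.8 kN; interior l_c = 60, r_n = 487.3 kN; R_n = 315.8 + 4·487.3 = 2265 kN → 1700 kN.
Block shear: A_gv = 6560, A_nv = 4256, A_nt = 704 mm²; R_n = min(0.6F_uA_nv, 0.6F_yA_gv) + U_bs·F_u·A_nt = 1531 kN → 1150 kN.
Bolt shear governs: 1010 kN.

1010 kN (bolt shear governs)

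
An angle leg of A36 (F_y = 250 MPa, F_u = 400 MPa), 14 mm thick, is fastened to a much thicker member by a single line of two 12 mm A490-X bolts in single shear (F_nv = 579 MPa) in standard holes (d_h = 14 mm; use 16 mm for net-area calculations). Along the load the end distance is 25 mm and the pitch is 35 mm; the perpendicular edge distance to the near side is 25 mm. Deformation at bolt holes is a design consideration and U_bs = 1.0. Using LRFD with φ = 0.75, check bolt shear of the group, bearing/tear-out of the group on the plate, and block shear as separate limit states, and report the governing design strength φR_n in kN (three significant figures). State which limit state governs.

98.2 kN (bolt shear governs)

Bolt shear: A_b = π·12²/4 = 113.1 mm²; R_n = 579 × 113.1 × 2 × 1 / 1000 = 131 kN → 0.75 × 131 = 98.2 kN.
Bearing: edge l_c = 18, r_n = 121 kN; interior l_c = 21, r_n = 141.1 kN; R_n = 121 + 1·141.1 = 262.1 kN → 197 kN.
Block shear: A_gv = 840, A_nv = 504, A_nt = 238 mm²; R_n = min(0.6F_uA_nv, 0.6F_yA_gv) + U_bs·F_u·A_nt = 216.2 kN → 162 kN.
Bolt shear governs: 98.2 kN.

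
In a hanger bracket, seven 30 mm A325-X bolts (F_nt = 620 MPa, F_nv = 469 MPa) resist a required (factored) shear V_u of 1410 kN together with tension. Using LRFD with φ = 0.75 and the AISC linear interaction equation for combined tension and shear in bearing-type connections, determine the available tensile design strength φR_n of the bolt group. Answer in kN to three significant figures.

1130 kN

A_b = π·30²/4 = 706.9 mm²; f_rv = 1410 × 1000 / (7 × 706.9) = 285 MPa.
F'_nt = 1.3 F_nt − (F_nt / φF_nv) f_rv = 1.3·620 − (620/(0.75·469))·285 = 303.7 MPa, capped at F_nt → F'_nt = 303.7 MPa.
R_n = F'_nt · A_b · n = 303.7 × 706.9 × 7 / 1000 = 1503 kN.
Design strength φR_n = 0.75 × 1503 = 1130 kN.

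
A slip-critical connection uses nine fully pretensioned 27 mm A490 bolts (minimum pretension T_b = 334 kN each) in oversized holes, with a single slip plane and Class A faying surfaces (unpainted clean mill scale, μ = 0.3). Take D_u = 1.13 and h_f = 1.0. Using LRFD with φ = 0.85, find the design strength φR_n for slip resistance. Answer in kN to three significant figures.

R_n = μ · D_u · h_f · T_b · n_s · n_b = 0.3 × 1.13 × 1.0 × 334 × 1 × 9 = 1019 kN.
Design strength φR_n = 0.85 × 1019 = 866 kN.

866 kN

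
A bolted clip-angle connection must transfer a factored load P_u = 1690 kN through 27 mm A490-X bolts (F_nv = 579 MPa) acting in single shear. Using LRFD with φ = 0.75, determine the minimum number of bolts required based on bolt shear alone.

7 bolts

A_b = π·27²/4 = 572.6 mm².
Per-bolt design strength φR_n = 0.75 × 579 × 572.6 × 1 / 1000 = 248.6 kN.
n ≥ 1690 / 248.6 = 6.797 → use 7 bolts.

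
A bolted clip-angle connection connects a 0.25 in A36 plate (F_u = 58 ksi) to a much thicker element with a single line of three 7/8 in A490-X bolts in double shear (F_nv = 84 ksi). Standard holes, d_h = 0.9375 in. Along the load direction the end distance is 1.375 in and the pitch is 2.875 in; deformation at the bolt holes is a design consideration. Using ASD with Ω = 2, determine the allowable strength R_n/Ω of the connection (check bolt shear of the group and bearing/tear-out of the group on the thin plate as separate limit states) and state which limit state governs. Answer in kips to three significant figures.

38.3 kips (bearing governs)

Bolt shear: A_b = π·0.875²/4 = 0.6013 in²; R_n = 84 × 0.6013 × 3 × 2 = 303.1 kips → 303.1 / 2 = 152 kips.
Bearing (1.2 l_c t F_u ≤ 2.4 d t F_u): upper limit = 2.4·0.875·0.25·58 = 30.45 kips.
  Edge l_c = 1.375 − 0.9375/2 = 0.9062 → r_n = 15.77 kips; interior l_c = 2.875 − 0.9375 = 1.938 → r_n = 30.45 kips.
  R_n,bearing = 1·15.77 + 2·30.45 = 76.67 kips → 76.67 / 2 = 38.3 kips.
Bearing governs: 38.3 kips.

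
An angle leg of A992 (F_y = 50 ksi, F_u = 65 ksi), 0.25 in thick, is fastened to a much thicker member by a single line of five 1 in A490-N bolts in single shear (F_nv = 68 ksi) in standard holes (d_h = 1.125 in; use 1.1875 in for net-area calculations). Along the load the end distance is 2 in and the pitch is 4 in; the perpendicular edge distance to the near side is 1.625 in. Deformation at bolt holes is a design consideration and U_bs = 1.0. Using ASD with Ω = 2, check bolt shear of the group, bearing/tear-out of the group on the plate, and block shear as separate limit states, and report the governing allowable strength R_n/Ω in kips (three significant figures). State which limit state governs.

Bolt shear: A_b = π·1²/4 = 0.7854 in²; R_n = 68 × 0.7854 × 5 × 1 = 267 kips → 267 / 2 = 134 kips.
Bearing: edge l_c = 1.438, r_n = 28.03 kips; interior l_c = 2.875, r_n = 39 kips; R_n = 28.03 + 4·39 = 184 kips → 92 kips.
Block shear: A_gv = 4.5, A_nv = 3.164, A_nt = 0.2578 in²; R_n = min(0.6F_uA_nv, 0.6F_yA_gv) + U_bs·F_u·A_nt = 140.2 kips → 70.1 kips.
Block shear governs: 70.1 kips.

70.1 kips (block shear governs)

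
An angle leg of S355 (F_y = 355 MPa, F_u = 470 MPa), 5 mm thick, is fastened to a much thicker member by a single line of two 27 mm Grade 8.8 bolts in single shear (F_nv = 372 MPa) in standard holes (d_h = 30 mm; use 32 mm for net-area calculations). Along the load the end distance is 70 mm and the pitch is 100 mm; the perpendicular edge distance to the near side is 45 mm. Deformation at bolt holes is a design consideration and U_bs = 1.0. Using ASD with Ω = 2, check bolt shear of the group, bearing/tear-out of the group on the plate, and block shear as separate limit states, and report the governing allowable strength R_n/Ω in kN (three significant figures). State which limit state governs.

120 kN (block shear governs)

Bolt shear: A_b = π·27²/4 = 572.6 mm²; R_n = 372 × 572.6 × 2 × 1 / 1000 = 426 kN → 426 / 2 = 213 kN.
Bearing: edge l_c = 55, r_n = 152.3 kN; interior l_c = 70, r_n = 152.3 kN; R_n = 152.3 + 1·152.3 = 304.6 kN → 152 kN.
Block shear: A_gv = 850, A_nv = 610, A_nt = 145 mm²; R_n = min(0.6F_uA_nv, 0.6F_yA_gv) + U_bs·F_u·A_nt = 240.2 kN → 120 kN.
Block shear governs: 120 kN.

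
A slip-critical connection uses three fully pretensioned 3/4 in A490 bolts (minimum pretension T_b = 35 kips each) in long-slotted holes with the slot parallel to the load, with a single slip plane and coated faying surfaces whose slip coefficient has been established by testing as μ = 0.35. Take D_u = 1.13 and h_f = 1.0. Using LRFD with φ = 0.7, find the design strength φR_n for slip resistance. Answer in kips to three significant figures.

R_n = μ · D_u · h_f · T_b · n_s · n_b = 0.35 × 1.13 × 1.0 × 35 × 1 × 3 = 41.53 kips.
Design strength φR_n = 0.7 × 41.53 = 29.1 kips.

29.1 kips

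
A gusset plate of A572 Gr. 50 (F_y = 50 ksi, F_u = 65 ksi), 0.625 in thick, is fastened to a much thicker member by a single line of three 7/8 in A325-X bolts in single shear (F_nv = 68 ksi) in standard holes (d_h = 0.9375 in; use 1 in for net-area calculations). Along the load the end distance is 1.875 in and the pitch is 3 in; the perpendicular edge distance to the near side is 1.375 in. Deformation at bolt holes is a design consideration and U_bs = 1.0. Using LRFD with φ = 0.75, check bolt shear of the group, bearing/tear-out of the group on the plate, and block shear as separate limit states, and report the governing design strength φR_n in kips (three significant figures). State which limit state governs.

92 kips (bolt shear governs)

Bolt shear: A_b = π·0.875²/4 = 0.6013 in²; R_n = 68 × 0.6013 × 3 × 1 = 122.7 kips → 0.75 × 122.7 = 92 kips.
Bearing: edge l_c = 1.406, r_n = 68.55 kips; interior l_c = 2.062, r_n = 85.31 kips; R_n = 68.55 + 2·85.31 = 239.2 kips → 179 kips.
Block shear: A_gv = 4.922, A_nv = 3.359, A_nt = 0.5469 in²; R_n = min(0.6F_uA_nv, 0.6F_yA_gv) + U_bs·F_u·A_nt = 166.6 kips → 125 kips.
Bolt shear governs: 92 kips.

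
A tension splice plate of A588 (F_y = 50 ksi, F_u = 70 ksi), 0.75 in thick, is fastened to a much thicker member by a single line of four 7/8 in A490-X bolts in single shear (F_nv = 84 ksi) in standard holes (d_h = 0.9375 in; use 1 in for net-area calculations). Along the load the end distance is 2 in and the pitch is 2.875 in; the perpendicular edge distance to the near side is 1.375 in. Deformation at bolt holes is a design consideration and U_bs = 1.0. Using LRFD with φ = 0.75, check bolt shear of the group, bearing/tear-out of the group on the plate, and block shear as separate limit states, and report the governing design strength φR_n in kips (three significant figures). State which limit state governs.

Bolt shear: A_b = π·0.875²/4 = 0.6013 in²; R_n = 84 × 0.6013 × 4 × 1 = 202 kips → 0.75 × 202 = 152 kips.
Bearing: edge l_c = 1.531, r_n = 96.47 kips; interior l_c = 1.938, r_n = 110.3 kips; R_n = 96.47 + 3·110.3 = 427.2 kips → 320 kips.
Block shear: A_gv = 7.969, A_nv = 5.344, A_nt = 0.6562 in²; R_n = min(0.6F_uA_nv, 0.6F_yA_gv) + U_bs·F_u·A_nt = 270.4 kips → 203 kips.
Bolt shear governs: 152 kips.

152 kips (bolt shear governs)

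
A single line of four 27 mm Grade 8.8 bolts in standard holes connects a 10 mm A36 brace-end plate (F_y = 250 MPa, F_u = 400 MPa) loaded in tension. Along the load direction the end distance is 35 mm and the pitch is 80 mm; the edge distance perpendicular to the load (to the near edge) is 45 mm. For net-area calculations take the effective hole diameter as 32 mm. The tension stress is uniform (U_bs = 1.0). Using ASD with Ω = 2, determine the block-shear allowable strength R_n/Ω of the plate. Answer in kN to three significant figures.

Shear plane L_v = 35 + 3·80 = 275 mm; A_gv = 275 × 10 = 2750 mm².
A_nv = (275 − 3.5·32) × 10 = 1630 mm².
A_nt = (45 − 0.5·32) × 10 = 290 mm².
0.6 F_u A_nv = 391.2 kN; 0.6 F_y A_gv = 412.5 kN → shear rupture governs the shear term.
R_n = 391.2 + 1.0 × 400 × 290 / 1000 = 507.2 kN.
Allowable strength R_n/Ω = 507.2 / 2 = 254 kN.

254 kN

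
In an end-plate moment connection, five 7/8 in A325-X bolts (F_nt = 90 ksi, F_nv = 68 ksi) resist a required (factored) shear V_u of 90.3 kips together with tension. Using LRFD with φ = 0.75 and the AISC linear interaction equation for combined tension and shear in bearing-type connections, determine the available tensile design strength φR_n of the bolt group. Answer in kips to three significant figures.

144 kips

A_b = π·0.875²/4 = 0.6013 in²; f_rv = 90.3 / (5 × 0.6013) = 30.03 ksi.
F'_nt = 1.3 F_nt − (F_nt / φF_nv) f_rv = 1.3·90 − (90/(0.75·68))·30.03 = 64 ksi, capped at F_nt → F'_nt = 64 ksi.
R_n = F'_nt · A_b · n = 64 × 0.6013 × 5 = 192.4 kips.
Design strength φR_n = 0.75 × 192.4 = 144 kips.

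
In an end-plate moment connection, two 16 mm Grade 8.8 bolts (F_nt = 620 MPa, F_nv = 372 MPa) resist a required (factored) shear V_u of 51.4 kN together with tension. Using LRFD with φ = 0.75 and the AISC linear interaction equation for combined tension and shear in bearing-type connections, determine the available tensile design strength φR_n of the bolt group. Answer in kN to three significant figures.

157 kN

A_b = π·16²/4 = 201.1 mm²; f_rv = 51.4 × 1000 / (2 × 201.1) = 127.8 MPa.
F'_nt = 1.3 F_nt − (F_nt / φF_nv) f_rv = 1.3·620 − (620/(0.75·372))·127.8 = 522 MPa, capped at F_nt → F'_nt = 522 MPa.
R_n = F'_nt · A_b · n = 522 × 201.1 × 2 / 1000 = 209.9 kN.
Design strength φR_n = 0.75 × 209.9 = 157 kN.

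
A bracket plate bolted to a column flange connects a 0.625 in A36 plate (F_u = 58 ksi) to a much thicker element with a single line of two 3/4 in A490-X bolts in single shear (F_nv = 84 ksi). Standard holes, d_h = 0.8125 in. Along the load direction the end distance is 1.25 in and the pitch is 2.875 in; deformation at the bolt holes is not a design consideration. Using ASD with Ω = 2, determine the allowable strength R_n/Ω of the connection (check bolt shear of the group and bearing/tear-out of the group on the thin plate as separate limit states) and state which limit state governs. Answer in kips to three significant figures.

Bolt shear: A_b = π·0.75²/4 = 0.4418 in²; R_n = 84 × 0.4418 × 2 × 1 = 74.22 kips → 74.22 / 2 = 37.1 kips.
Bearing (1.5 l_c t F_u ≤ 3.0 d t F_u): upper limit = 3.0·0.75·0.625·58 = 81.56 kips.
  Edge l_c = 1.25 − 0.8125/2 = 0.8438 → r_n = 45.88 kips; interior l_c = 2.875 − 0.8125 = 2.062 → r_n = 81.56 kips.
  R_n,bearing = 1·45.88 + 1·81.56 = 127.4 kips → 127.4 / 2 = 63.7 kips.
Bolt shear governs: 37.1 kips.

37.1 kips (bolt shear governs)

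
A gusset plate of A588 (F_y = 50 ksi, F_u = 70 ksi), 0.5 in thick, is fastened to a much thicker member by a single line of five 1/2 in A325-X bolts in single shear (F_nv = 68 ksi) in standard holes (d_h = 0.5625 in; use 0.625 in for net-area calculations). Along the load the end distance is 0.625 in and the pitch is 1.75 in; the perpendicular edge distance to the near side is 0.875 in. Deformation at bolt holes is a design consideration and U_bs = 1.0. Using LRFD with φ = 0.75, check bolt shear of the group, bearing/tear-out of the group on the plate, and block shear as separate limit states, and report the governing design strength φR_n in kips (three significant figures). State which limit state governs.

50.1 kips (bolt shear governs)

Bolt shear: A_b = π·0.5²/4 = 0.1963 in²; R_n = 68 × 0.1963 × 5 × 1 = 66.76 kips → 0.75 × 66.76 = 50.1 kips.
Bearing: edge l_c = 0.3438, r_n = 14.44 kips; interior l_c = 1.188, r_n = 42 kips; R_n = 14.44 + 4·42 = 182.4 kips → 137 kips.
Block shear: A_gv = 3.812, A_nv = 2.406, A_nt = 0.2812 in²; R_n = min(0.6F_uA_nv, 0.6F_yA_gv) + U_bs·F_u·A_nt = 120.8 kips → 90.6 kips.
Bolt shear governs: 50.1 kips.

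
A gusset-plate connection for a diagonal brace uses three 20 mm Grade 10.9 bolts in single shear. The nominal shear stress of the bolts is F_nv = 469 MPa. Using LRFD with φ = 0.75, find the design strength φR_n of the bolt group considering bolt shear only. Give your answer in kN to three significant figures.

332 kN

A_b = π × 20² / 4 = 314.2 mm².
R_n = F_nv · A_b · n · n_s = 469 × 314.2 × 3 × 1 / 1000 = 442 kN.
Design strength φR_n = 0.75 × 442 = 332 kN.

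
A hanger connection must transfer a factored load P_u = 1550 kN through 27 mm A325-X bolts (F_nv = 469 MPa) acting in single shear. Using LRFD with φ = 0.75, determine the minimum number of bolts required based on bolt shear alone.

A_b = π·27²/4 = 572.6 mm².
Per-bolt design strength φR_n = 0.75 × 469 × 572.6 × 1 / 1000 = 201.4 kN.
n ≥ 1550 / 201.4 = 7.696 → use 8 bolts.

8 bolts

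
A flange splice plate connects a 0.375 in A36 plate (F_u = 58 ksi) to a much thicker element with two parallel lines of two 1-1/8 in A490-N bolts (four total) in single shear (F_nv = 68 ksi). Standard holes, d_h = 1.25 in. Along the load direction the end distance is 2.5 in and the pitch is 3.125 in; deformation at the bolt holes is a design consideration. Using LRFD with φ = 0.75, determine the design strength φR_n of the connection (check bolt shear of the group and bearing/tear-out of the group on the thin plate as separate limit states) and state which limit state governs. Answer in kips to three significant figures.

147 kips (bearing governs)

Bolt shear: A_b = π·1.125²/4 = 0.994 in²; R_n = 68 × 0.994 × 4 × 1 = 270.4 kips → 0.75 × 270.4 = 203 kips.
Bearing (1.2 l_c t F_u ≤ 2.4 d t F_u): upper limit = 2.4·1.125·0.375·58 = 58.72 kips.
  Edge l_c = 2.5 − 1.25/2 = 1.875 → r_n = 48.94 kips; interior l_c = 3.125 − 1.25 = 1.875 → r_n = 48.94 kips.
  R_n,bearing = 2·48.94 + 2·48.94 = 195.8 kips → 0.75 × 195.8 = 147 kips.
Bearing governs: 147 kips.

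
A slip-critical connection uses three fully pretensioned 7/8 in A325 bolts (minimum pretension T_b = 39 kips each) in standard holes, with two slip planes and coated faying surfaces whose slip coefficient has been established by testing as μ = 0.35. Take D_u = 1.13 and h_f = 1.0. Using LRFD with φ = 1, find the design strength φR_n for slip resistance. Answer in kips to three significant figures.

R_n = μ · D_u · h_f · T_b · n_s · n_b = 0.35 × 1.13 × 1.0 × 39 × 2 × 3 = 92.55 kips.
Design strength φR_n = 1 × 92.55 = 92.5 kips.

92.5 kips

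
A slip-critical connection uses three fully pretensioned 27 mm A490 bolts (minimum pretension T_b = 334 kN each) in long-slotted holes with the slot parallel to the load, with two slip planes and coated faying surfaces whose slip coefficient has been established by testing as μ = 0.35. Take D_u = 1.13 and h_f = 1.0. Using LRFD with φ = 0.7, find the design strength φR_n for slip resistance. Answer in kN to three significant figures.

555 kN

R_n = μ · D_u · h_f · T_b · n_s · n_b = 0.35 × 1.13 × 1.0 × 334 × 2 × 3 = 792.6 kN.
Design strength φR_n = 0.7 × 792.6 = 555 kN.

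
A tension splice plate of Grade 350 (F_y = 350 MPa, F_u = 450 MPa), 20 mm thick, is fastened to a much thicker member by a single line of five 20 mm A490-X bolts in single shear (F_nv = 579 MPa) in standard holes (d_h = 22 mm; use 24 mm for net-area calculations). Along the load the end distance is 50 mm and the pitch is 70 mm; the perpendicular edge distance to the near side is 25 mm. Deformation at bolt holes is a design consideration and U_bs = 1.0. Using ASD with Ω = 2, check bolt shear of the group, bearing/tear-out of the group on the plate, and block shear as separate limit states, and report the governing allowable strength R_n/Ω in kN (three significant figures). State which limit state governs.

Bolt shear: A_b = π·20²/4 = 314.2 mm²; R_n = 579 × 314.2 × 5 × 1 / 1000 = 909.5 kN → 909.5 / 2 = 455 kN.
Bearing: edge l_c = 39, r_n = 421.2 kN; interior l_c = 48, r_n = 432 kN; R_n = 421.2 + 4·432 = 2149 kN → 1070 kN.
Block shear: A_gv = 6600, A_nv = 4440, A_nt = 260 mm²; R_n = min(0.6F_uA_nv, 0.6F_yA_gv) + U_bs·F_u·A_nt = 1316 kN → 658 kN.
Bolt shear governs: 455 kN.

455 kN (bolt shear governs)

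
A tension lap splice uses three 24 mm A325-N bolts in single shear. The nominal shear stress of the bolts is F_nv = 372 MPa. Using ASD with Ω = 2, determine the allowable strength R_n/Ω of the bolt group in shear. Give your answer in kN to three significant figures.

A_b = π × 24² / 4 = 452.4 mm².
R_n = F_nv · A_b · n · n_s = 372 × 452.4 × 3 × 1 / 1000 = 504.9 kN.
Allowable strength R_n/Ω = 504.9 / 2 = 252 kN.

252 kN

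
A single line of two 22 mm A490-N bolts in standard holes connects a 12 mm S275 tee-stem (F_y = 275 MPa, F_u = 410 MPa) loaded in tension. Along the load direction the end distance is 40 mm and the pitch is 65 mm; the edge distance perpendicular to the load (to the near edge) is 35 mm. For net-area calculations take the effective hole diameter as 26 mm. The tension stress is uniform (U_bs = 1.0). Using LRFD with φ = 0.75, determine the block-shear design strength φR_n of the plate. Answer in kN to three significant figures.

Shear plane L_v = 40 + 1·65 = 105 mm; A_gv = 105 × 12 = 1260 mm².
A_nv = (105 − 1.5·26) × 12 = 792 mm².
A_nt = (35 − 0.5·26) × 12 = 264 mm².
0.6 F_u A_nv = 194.8 kN; 0.6 F_y A_gv = 207.9 kN → shear rupture governs the shear term.
R_n = 194.8 + 1.0 × 410 × 264 / 1000 = 303.1 kN.
Design strength φR_n = 0.75 × 303.1 = 227 kN.

227 kN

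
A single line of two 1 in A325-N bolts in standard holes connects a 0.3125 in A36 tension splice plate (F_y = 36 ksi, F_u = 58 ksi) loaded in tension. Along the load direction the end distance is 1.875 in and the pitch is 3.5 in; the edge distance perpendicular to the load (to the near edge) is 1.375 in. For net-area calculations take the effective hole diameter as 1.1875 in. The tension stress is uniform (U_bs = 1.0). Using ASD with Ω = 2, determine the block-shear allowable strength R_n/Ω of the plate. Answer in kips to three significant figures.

25.2 kips

Shear plane L_v = 1.875 + 1·3.5 = 5.375 in; A_gv = 5.375 × 0.3125 = 1.68 in².
A_nv = (5.375 − 1.5·1.1875) × 0.3125 = 1.123 in².
A_nt = (1.375 − 0.5·1.1875) × 0.3125 = 0.2441 in².
0.6 F_u A_nv = 39.08 kips; 0.6 F_y A_gv = 36.28 kips → shear yielding governs the shear term.
R_n = 36.28 + 1.0 × 58 × 0.2441 = 50.44 kips.
Allowable strength R_n/Ω = 50.44 / 2 = 25.2 kips.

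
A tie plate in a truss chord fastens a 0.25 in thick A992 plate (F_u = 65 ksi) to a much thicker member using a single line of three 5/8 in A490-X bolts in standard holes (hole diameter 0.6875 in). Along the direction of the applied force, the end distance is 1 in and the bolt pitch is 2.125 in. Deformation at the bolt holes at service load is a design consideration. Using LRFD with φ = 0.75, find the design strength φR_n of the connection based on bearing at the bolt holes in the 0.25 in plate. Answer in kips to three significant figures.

Per bolt r_n = 1.2 l_c t F_u ≤ 2.4 d t F_u; upper limit = 2.4 × 0.625 × 0.25 × 65 = 24.38 kips.
Edge bolt: l_c = 1 − 0.6875/2 = 0.6562 in → 1.2 × 0.6562 × 0.25 × 65 = 12.8 → r_n = 12.8 kips.
Interior bolts: l_c = 2.125 − 0.6875 = 1.438 in → 1.2 × 1.438 × 0.25 × 65 = 28.03 → r_n = 24.38 kips.
R_n = 1 × 12.8 + 2 × 24.38 = 61.55 kips.
Design strength φR_n = 0.75 × 61.55 = 46.2 kips.

46.2 kips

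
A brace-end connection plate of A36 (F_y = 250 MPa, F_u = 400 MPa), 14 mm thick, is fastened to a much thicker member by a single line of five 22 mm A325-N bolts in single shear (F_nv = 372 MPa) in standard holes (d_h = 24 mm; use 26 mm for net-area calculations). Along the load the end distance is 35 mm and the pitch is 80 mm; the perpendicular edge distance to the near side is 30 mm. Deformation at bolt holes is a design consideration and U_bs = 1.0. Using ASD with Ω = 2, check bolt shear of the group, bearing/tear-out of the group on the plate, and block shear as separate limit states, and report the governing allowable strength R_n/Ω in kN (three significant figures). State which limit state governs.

Bolt shear: A_b = π·22²/4 = 380.1 mm²; R_n = 372 × 380.1 × 5 × 1 / 1000 = 707 kN → 707 / 2 = 354 kN.
Bearing: edge l_c = 23, r_n = 154.6 kN; interior l_c = 56, r_n = 295.7 kN; R_n = 154.6 + 4·295.7 = 1337 kN → 669 kN.
Block shear: A_gv = 4970, A_nv = 3332, A_nt = 238 mm²; R_n = min(0.6F_uA_nv, 0.6F_yA_gv) + U_bs·F_u·A_nt = 840.7 kN → 420 kN.
Bolt shear governs: 354 kN.

354 kN (bolt shear governs)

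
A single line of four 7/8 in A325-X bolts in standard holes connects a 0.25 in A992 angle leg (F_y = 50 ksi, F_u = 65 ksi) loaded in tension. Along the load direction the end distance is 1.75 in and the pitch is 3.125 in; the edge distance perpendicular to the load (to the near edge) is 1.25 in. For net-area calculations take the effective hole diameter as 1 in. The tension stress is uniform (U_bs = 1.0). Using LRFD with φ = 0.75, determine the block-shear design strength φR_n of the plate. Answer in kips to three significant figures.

Shear plane L_v = 1.75 + 3·3.125 = 11.12 in; A_gv = 11.12 × 0.25 = 2.781 in².
A_nv = (11.12 − 3.5·1) × 0.25 = 1.906 in².
A_nt = (1.25 − 0.5·1) × 0.25 = 0.1875 in².
0.6 F_u A_nv = 74.34 kips; 0.6 F_y A_gv = 83.44 kips → shear rupture governs the shear term.
R_n = 74.34 + 1.0 × 65 × 0.1875 = 86.53 kips.
Design strength φR_n = 0.75 × 86.53 = 64.9 kips.

64.9 kips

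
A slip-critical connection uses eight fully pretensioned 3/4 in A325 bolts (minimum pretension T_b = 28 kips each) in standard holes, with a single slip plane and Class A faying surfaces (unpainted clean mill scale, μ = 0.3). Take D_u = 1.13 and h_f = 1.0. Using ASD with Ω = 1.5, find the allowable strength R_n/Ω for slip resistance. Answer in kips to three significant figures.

R_n = μ · D_u · h_f · T_b · n_s · n_b = 0.3 × 1.13 × 1.0 × 28 × 1 × 8 = 75.94 kips.
Allowable strength R_n/Ω = 75.94 / 1.5 = 50.6 kips.

50.6 kips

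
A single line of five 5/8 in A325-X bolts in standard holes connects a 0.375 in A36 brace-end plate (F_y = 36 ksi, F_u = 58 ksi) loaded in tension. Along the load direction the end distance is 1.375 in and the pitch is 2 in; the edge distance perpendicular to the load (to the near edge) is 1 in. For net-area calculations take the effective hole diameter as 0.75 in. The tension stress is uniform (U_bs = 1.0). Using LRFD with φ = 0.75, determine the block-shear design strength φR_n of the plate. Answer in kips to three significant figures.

Shear plane L_v = 1.375 + 4·2 = 9.375 in; A_gv = 9.375 × 0.375 = 3.516 in².
A_nv = (9.375 − 4.5·0.75) × 0.375 = 2.25 in².
A_nt = (1 − 0.5·0.75) × 0.375 = 0.2344 in².
0.6 F_u A_nv = 78.3 kips; 0.6 F_y A_gv = 75.94 kips → shear yielding governs the shear term.
R_n = 75.94 + 1.0 × 58 × 0.2344 = 89.53 kips.
Design strength φR_n = 0.75 × 89.53 = 67.1 kips.

67.1 kips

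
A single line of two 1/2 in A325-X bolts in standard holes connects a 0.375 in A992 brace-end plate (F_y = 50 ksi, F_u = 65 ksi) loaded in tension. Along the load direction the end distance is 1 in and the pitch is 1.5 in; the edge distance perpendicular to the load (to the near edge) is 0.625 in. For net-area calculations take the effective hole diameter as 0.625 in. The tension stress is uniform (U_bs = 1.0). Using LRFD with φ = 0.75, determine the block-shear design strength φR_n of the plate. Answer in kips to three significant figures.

22.9 kips

Shear plane L_v = 1 + 1·1.5 = 2.5 in; A_gv = 2.5 × 0.375 = 0.9375 in².
A_nv = (2.5 − 1.5·0.625) × 0.375 = 0.5859 in².
A_nt = (0.625 − 0.5·0.625) × 0.375 = 0.1172 in².
0.6 F_u A_nv = 22.85 kips; 0.6 F_y A_gv = 28.12 kips → shear rupture governs the shear term.
R_n = 22.85 + 1.0 × 65 × 0.1172 = 30.47 kips.
Design strength φR_n = 0.75 × 30.47 = 22.9 kips.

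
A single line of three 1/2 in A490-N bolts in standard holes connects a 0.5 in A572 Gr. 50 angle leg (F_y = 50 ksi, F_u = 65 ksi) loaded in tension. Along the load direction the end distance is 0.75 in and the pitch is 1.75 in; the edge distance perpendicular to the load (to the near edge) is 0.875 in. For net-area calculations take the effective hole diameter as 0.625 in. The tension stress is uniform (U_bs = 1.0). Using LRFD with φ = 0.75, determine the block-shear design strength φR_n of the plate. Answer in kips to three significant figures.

Shear plane L_v = 0.75 + 2·1.75 = 4.25 in; A_gv = 4.25 × 0.5 = 2.125 in².
A_nv = (4.25 − 2.5·0.625) × 0.5 = 1.344 in².
A_nt = (0.875 − 0.5·0.625) × 0.5 = 0.2812 in².
0.6 F_u A_nv = 52.41 kips; 0.6 F_y A_gv = 63.75 kips → shear rupture governs the shear term.
R_n = 52.41 + 1.0 × 65 × 0.2812 = 70.69 kips.
Design strength φR_n = 0.75 × 70.69 = 53 kips.

53 kips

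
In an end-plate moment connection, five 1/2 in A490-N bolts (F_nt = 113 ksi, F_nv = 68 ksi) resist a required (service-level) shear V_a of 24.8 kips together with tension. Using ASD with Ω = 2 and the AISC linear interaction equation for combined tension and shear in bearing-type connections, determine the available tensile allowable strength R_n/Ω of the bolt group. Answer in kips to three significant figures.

A_b = π·0.5²/4 = 0.1963 in²; f_rv = 24.8 / (5 × 0.1963) = 25.26 ksi.
F'_nt = 1.3 F_nt − (Ω F_nt / F_nv) f_rv = 1.3·113 − (2·113/68)·25.26 = 62.94 ksi, capped at F_nt → F'_nt = 62.94 ksi.
R_n = F'_nt · A_b · n = 62.94 × 0.1963 × 5 = 61.8 kips.
Allowable strength R_n/Ω = 61.8 / 2 = 30.9 kips.

30.9 kips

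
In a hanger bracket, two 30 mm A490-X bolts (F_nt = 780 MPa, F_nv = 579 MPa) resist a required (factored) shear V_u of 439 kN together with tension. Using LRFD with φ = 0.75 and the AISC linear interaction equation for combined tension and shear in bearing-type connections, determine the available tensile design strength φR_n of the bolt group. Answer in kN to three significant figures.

A_b = π·30²/4 = 706.9 mm²; f_rv = 439 × 1000 / (2 × 706.9) = 310.5 MPa.
F'_nt = 1.3 F_nt − (F_nt / φF_nv) f_rv = 1.3·780 − (780/(0.75·579))·310.5 = 456.2 MPa, capped at F_nt → F'_nt = 456.2 MPa.
R_n = F'_nt · A_b · n = 456.2 × 706.9 × 2 / 1000 = 645 kN.
Design strength φR_n = 0.75 × 645 = 484 kN.

484 kN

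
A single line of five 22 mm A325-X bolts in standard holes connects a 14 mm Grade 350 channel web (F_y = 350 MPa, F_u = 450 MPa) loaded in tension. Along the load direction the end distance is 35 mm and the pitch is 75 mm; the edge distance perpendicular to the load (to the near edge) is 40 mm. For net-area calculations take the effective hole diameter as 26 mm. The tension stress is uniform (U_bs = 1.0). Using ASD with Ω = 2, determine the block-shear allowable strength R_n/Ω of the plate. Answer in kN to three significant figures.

Shear plane L_v = 35 + 4·75 = 335 mm; A_gv = 335 × 14 = 4690 mm².
A_nv = (335 − 4.5·26) × 14 = 3052 mm².
A_nt = (40 − 0.5·26) × 14 = 378 mm².
0.6 F_u A_nv = 824 kN; 0.6 F_y A_gv = 984.9 kN → shear rupture governs the shear term.
R_n = 824 + 1.0 × 450 × 378 / 1000 = 994.1 kN.
Allowable strength R_n/Ω = 994.1 / 2 = 497 kN.

497 kN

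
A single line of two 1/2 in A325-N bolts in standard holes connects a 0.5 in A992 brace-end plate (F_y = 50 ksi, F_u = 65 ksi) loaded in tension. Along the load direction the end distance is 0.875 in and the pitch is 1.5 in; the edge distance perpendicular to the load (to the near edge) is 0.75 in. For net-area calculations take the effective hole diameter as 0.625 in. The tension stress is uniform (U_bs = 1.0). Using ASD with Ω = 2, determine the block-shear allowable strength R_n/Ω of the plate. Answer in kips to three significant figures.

Shear plane L_v = 0.875 + 1·1.5 = 2.375 in; A_gv = 2.375 × 0.5 = 1.188 in².
A_nv = (2.375 − 1.5·0.625) × 0.5 = 0.7188 in².
A_nt = (0.75 − 0.5·0.625) × 0.5 = 0.2188 in².
0.6 F_u A_nv = 28.03 kips; 0.6 F_y A_gv = 35.62 kips → shear rupture governs the shear term.
R_n = 28.03 + 1.0 × 65 × 0.2188 = 42.25 kips.
Allowable strength R_n/Ω = 42.25 / 2 = 21.1 kips.

21.1 kips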